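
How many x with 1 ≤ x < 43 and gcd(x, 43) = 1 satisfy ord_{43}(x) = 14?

6

φ(43) = 43 − 1 = 42 = 2 · 3 · 7.
Since (Z/43Z)^× is cyclic of order 42, the number of elements of order d is φ(d) when d | 42 and 0 otherwise.
14 = 2 · 7 divides 42, and φ(14) = 6.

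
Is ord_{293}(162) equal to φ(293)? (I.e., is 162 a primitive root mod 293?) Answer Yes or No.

Yes

φ(293) = 293 − 1 = 292 = 2^2 · 73.
It suffices to check that the order of 162 is not a proper divisor of 292: compute 162^(292/q) for q ∈ {2, 73}.
162^146 ≡ 292 (mod 293)  [q = 2: ≢ 1 ✓]
162^4 ≡ 54 (mod 293)  [q = 73: ≢ 1 ✓]
None equal 1, so ord_293(162) = 292: 162 is a primitive root.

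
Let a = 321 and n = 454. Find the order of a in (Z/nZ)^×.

226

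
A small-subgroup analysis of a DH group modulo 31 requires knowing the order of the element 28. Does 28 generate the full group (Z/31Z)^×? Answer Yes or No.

φ(31) = 31 − 1 = 30 = 2 · 3 · 5.
28 is a primitive root mod 31 iff 28^(φ(31)/q) ≢ 1 for every prime q | φ(31), i.e. q ∈ {2, 3, 5}.
28^15 ≡ 1 (mod 31)  [q = 2: ≡ 1 ✗]
28^10 ≡ 25 (mod 31)  [q = 3: ≢ 1 ✓]
28^6 ≡ 16 (mod 31)  [q = 5: ≢ 1 ✓]
Since 28^15 ≡ 1, the order of 28 divides 15 < 30, so 28 is not a primitive root.

No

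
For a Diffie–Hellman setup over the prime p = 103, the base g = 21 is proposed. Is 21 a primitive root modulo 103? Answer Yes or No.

φ(103) = 103 − 1 = 102 = 2 · 3 · 17.
An element g generates (Z/103Z)^× iff g^(102/q) ≢ 1 (mod 103) for each prime q ∈ {2, 3, 17}.
21^51 ≡ 102 (mod 103)  [q = 2: ≢ 1 ✓]
21^34 ≡ 56 (mod 103)  [q = 3: ≢ 1 ✓]
21^6 ≡ 81 (mod 103)  [q = 17: ≢ 1 ✓]
Every test exponent gives a nontrivial residue, hence 21 generates the full group.

Yes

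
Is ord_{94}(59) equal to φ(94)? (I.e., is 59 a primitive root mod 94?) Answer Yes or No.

φ(94) = φ(2)·φ(47) = 1·46 = 46 = 2 · 23.
59 is a primitive root mod 94 iff 59^(φ(94)/q) ≢ 1 for every prime q | φ(94), i.e. q ∈ {2, 23}.
59^23 ≡ 1 (mod 94)  [q = 2: ≡ 1 ✗]
59^2 ≡ 3 (mod 94)  [q = 23: ≢ 1 ✓]
59^23 ≡ 1 shows ord(59) | 23, strictly less than φ(94); not a primitive root.

No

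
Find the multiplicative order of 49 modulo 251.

125

By Lagrange's theorem, ord_251(49) divides φ(251) = 251 − 1 = 250 = 2 · 5^3.
Divisors of 250: 1, 2, 5, 10, 25, 50, 125, 250.
Evaluate successive powers at the divisors of 250:
49^1 ≡ 49 (mod 251)
49^2 ≡ 142 (mod 251)
49^5 ≡ 100 (mod 251)
49^10 ≡ 211 (mod 251)
49^25 ≡ 113 (mod 251)
49^50 ≡ 219 (mod 251)
49^125 ≡ 1 (mod 251) ✓
So ord_251(49) = 125.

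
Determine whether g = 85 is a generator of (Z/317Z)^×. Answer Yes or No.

No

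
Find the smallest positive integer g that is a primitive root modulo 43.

3

φ(43) = 43 − 1 = 42 = 2 · 3 · 7.
Test candidates g = 2, 3, … against the prime factors q ∈ {2, 3, 7} of φ(43): g is a generator iff g^(42/q) ≢ 1 for every such q.
g = 2: 2^21 ≡ 42; 2^14 ≡ 1 — hits 1, so not a primitive root.
g = 3: 3^21 ≡ 42; 3^14 ≡ 36; 3^6 ≡ 41 — none is 1, so 3 is a primitive root.
Hence the least primitive root of 43 is 3.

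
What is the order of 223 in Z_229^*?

228

By Lagrange's theorem, ord_229(223) divides φ(229) = 229 − 1 = 228 = 2^2 · 3 · 19.
Divisors of 228: 1, 2, 3, 4, 6, 12, 19, 38, 57, 76, 114, 228.
Evaluate successive powers at the divisors of 228:
223^1 ≡ 223
223^2 ≡ 36
223^3 ≡ 13
223^4 ≡ 151
223^6 ≡ 169
223^12 ≡ 165
223^19 ≡ 89
223^38 ≡ 135
223^57 ≡ 107
223^76 ≡ 134
223^114 ≡ 228
223^228 ≡ 1
Hence ord(223) = 228.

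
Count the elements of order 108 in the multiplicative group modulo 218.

36

φ(218) = φ(2)·φ(109) = 1·108 = 108 = 2^2 · 3^3.
In a cyclic group of order 108, there are φ(d) elements of order d for each divisor d of 108, and zero for non-divisors.
108 = 2^2 · 3^3 divides 108, and φ(108) = 36.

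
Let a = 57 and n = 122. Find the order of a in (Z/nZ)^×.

The order of 57 must divide φ(122) = φ(2)·φ(61) = 1·60 = 60 = 2^2 · 3 · 5.
Divisors of 60: 1, 2, 3, 4, 5, 6, 10, 12, 15, 20, 30, 60.
Evaluate successive powers at the divisors of 60:
57^1 ≡ 57 (mod 122)
57^2 ≡ 77 (mod 122)
57^3 ≡ 119 (mod 122)
57^4 ≡ 73 (mod 122)
57^5 ≡ 13 (mod 122)
57^6 ≡ 9 (mod 122)
57^10 ≡ 47 (mod 122)
57^12 ≡ 81 (mod 122)
57^15 ≡ 1 (mod 122) ✓
The smallest such exponent is 15, so the order of 57 is 15.

15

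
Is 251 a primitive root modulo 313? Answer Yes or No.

φ(313) = 313 − 1 = 312 = 2^3 · 3 · 13.
An element g generates (Z/313Z)^× iff g^(312/q) ≢ 1 (mod 313) for each prime q ∈ {2, 3, 13}.
251^156 ≡ 312 (mod 313)  [q = 2: ≢ 1 ✓]
251^104 ≡ 98 (mod 313)  [q = 3: ≢ 1 ✓]
251^24 ≡ 150 (mod 313)  [q = 13: ≢ 1 ✓]
All checks pass, so 251 has order 312 and is a primitive root modulo 313.

Yes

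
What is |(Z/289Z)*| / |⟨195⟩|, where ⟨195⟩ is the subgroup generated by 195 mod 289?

2

Since 195 ∈ (Z/289Z)^×, its order divides φ(289) = φ(17^2) = 17·(17−1) = 272 = 2^4 · 17.
Divisors of 272: 1, 2, 4, 8, 16, 17, 34, 68, 136, 272.
Compute 195^d (mod 289) for the divisors d until we hit 1:
195^1 ≡ 195 (mod 289)
195^2 ≡ 166 (mod 289)
195^4 ≡ 101 (mod 289)
195^8 ≡ 86 (mod 289)
195^16 ≡ 171 (mod 289)
195^17 ≡ 110 (mod 289)
195^34 ≡ 251 (mod 289)
195^68 ≡ 288 (mod 289)
195^136 ≡ 1 (mod 289) ✓
Thus |⟨195⟩| = ord(195) = 136.
Index = |(Z/289Z)^×| / |⟨195⟩| = 272 / 136 = 2.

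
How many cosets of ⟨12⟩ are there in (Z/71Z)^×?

By Lagrange's theorem, ord_71(12) divides φ(71) = 71 − 1 = 70 = 2 · 5 · 7.
Divisors of 70: 1, 2, 5, 7, 10, 14, 35, 70.
Test each divisor d:
12^1 ≡ 12
12^2 ≡ 2
12^5 ≡ 48
12^7 ≡ 25
12^10 ≡ 32
12^14 ≡ 57
12^35 ≡ 1
The order of 12 is 35, so the subgroup it generates has 35 elements.
Index = |(Z/71Z)^×| / |⟨12⟩| = 70 / 35 = 2.

2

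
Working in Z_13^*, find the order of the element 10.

6

ord(10) | φ(13) = 13 − 1 = 12 = 2^2 · 3.
Divisors of 12: 1, 2, 3, 4, 6, 12.
Compute 10^d (mod 13) for the divisors d until we hit 1:
10^1 ≡ 10 (mod 13)
10^2 ≡ 9 (mod 13)
10^3 ≡ 12 (mod 13)
10^4 ≡ 3 (mod 13)
10^6 ≡ 1 (mod 13) ✓
The smallest such exponent is 6, so the order of 10 is 6.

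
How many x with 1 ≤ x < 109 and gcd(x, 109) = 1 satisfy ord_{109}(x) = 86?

0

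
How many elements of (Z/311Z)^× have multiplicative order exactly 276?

φ(311) = 311 − 1 = 310 = 2 · 5 · 31.
Since (Z/311Z)^× is cyclic of order 310, the number of elements of order d is φ(d) when d | 310 and 0 otherwise.
276 does not divide 310, so no element of (Z/311Z)^× has order 276.

0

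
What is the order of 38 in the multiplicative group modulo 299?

22

Since 38 ∈ (Z/299Z)^×, its order divides φ(299) = φ(13·23) = (13−1)·(23−1) = 12·22 = 264 = 2^3 · 3 · 11.
Divisors of 264: 1, 2, 3, 4, 6, 8, 11, 12, 22, 24, 33, 44, 66, 88, 132, 264.
Check 38^d mod 299 for each divisor in increasing order:
38^1 ≡ 38 (mod 299)
38^2 ≡ 248 (mod 299)
38^3 ≡ 155 (mod 299)
38^4 ≡ 209 (mod 299)
38^6 ≡ 105 (mod 299)
38^8 ≡ 27 (mod 299)
38^11 ≡ 298 (mod 299)
38^12 ≡ 261 (mod 299)
38^22 ≡ 1 (mod 299) ✓
Therefore the multiplicative order of 38 modulo 299 is 22.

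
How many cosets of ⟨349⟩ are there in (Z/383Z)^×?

By Lagrange's theorem, ord_383(349) divides φ(383) = 383 − 1 = 382 = 2 · 191.
Divisors of 382: 1, 2, 191, 382.
Evaluate successive powers at the divisors of 382:
349^1 ≡ 349 (mod 383)
349^2 ≡ 7 (mod 383)
349^191 ≡ 382 (mod 383)
349^382 ≡ 1 (mod 383) ✓
Thus |⟨349⟩| = ord(349) = 382.
[(Z/383Z)^× : ⟨349⟩] = 382/382 = 1.

1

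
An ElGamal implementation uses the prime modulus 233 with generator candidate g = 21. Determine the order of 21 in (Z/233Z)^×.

232

Since 21 ∈ (Z/233Z)^×, its order divides φ(233) = 233 − 1 = 232 = 2^3 · 29.
Divisors of 232: 1, 2, 4, 8, 29, 58, 116, 232.
Check 21^d mod 233 for each divisor in increasing order:
21^1 ≡ 21 (mod 233)
21^2 ≡ 208 (mod 233)
21^4 ≡ 159 (mod 233)
21^8 ≡ 117 (mod 233)
21^29 ≡ 97 (mod 233)
21^58 ≡ 89 (mod 233)
21^116 ≡ 232 (mod 233)
21^232 ≡ 1 (mod 233) ✓
The smallest such exponent is 232, so the order of 21 is 232.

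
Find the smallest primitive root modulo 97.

5

φ(97) = 97 − 1 = 96 = 2^5 · 3.
g is a primitive root iff g^(96/q) ≢ 1 (mod 97) for each prime q ∈ {2, 3}.
g = 2: 2^48 ≡ 1 — hits 1, so not a primitive root.
g = 3: 3^48 ≡ 1 — hits 1, so not a primitive root.
g = 4: 4^48 ≡ 1 — hits 1, so not a primitive root.
g = 5: 5^48 ≡ 96; 5^32 ≡ 35 — none is 1, so 5 is a primitive root.
So 5 is the smallest generator of (Z/97Z)^×.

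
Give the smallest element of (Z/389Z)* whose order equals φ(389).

φ(389) = 389 − 1 = 388 = 2^2 · 97.
g is a primitive root iff g^(388/q) ≢ 1 (mod 389) for each prime q ∈ {2, 97}.
g = 2: 2^194 ≡ 388; 2^4 ≡ 16 — none is 1, so 2 is a primitive root.
The smallest primitive root modulo 389 is 2.

2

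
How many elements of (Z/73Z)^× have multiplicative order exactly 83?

0

φ(73) = 73 − 1 = 72 = 2^3 · 3^2.
In a cyclic group of order 72, there are φ(d) elements of order d for each divisor d of 72, and zero for non-divisors.
Here 72 is not a multiple of 83, so there are no elements of order 83.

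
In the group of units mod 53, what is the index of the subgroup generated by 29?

The order of 29 must divide φ(53) = 53 − 1 = 52 = 2^2 · 13.
Divisors of 52: 1, 2, 4, 13, 26, 52.
Test each divisor d:
29^1 ≡ 29 (mod 53)
29^2 ≡ 46 (mod 53)
29^4 ≡ 49 (mod 53)
29^13 ≡ 52 (mod 53)
29^26 ≡ 1 (mod 53) ✓
So ord_53(29) = 26, hence |⟨29⟩| = 26.
[(Z/53Z)^× : ⟨29⟩] = 52/26 = 2.

2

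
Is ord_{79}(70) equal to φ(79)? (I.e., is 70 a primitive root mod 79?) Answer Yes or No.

φ(79) = 79 − 1 = 78 = 2 · 3 · 13.
Test 70^(78/q) mod 79 for each prime factor q of 78:
70^39 ≡ 78 (mod 79)  [q = 2: ≢ 1 ✓]
70^26 ≡ 55 (mod 79)  [q = 3: ≢ 1 ✓]
70^6 ≡ 8 (mod 79)  [q = 13: ≢ 1 ✓]
All checks pass, so 70 has order 78 and is a primitive root modulo 79.

Yes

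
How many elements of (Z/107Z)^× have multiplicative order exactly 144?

φ(107) = 107 − 1 = 106 = 2 · 53.
(Z/107Z)^× is cyclic (|G| = 106); a cyclic group of order m has exactly φ(d) elements of each order d | m, and none otherwise.
144 does not divide 106, so no element of (Z/107Z)^× has order 144.

0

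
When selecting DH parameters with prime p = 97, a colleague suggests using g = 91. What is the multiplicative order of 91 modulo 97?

12

By Lagrange's theorem, ord_97(91) divides φ(97) = 97 − 1 = 96 = 2^5 · 3.
Divisors of 96: 1, 2, 3, 4, 6, 8, 12, 16, 24, 32, 48, 96.
Test each divisor d:
91^1 ≡ 91
91^2 ≡ 36
91^3 ≡ 75
91^4 ≡ 35
91^6 ≡ 96
91^8 ≡ 61
91^12 ≡ 1
So ord_97(91) = 12.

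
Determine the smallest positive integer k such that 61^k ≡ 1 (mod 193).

192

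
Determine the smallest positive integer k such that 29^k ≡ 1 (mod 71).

ord(29) | φ(71) = 71 − 1 = 70 = 2 · 5 · 7.
Divisors of 70: 1, 2, 5, 7, 10, 14, 35, 70.
Evaluate successive powers at the divisors of 70:
29^1 ≡ 29
29^2 ≡ 60
29^5 ≡ 30
29^7 ≡ 25
29^10 ≡ 48
29^14 ≡ 57
29^35 ≡ 1
The smallest such exponent is 35, so the order of 29 is 35.

35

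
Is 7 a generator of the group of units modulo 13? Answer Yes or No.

φ(13) = 13 − 1 = 12 = 2^2 · 3.
An element g generates (Z/13Z)^× iff g^(12/q) ≢ 1 (mod 13) for each prime q ∈ {2, 3}.
7^6 ≡ 12 (mod 13)  [q = 2: ≢ 1 ✓]
7^4 ≡ 9 (mod 13)  [q = 3: ≢ 1 ✓]
All checks pass, so 7 has order 12 and is a primitive root modulo 13.

Yes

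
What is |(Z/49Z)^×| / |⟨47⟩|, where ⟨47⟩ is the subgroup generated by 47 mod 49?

Since 47 ∈ (Z/49Z)^×, its order divides φ(49) = φ(7^2) = 7·(7−1) = 42 = 2 · 3 · 7.
Divisors of 42: 1, 2, 3, 6, 7, 14, 21, 42.
Compute 47^d (mod 49) for the divisors d until we hit 1:
47^1 ≡ 47 (mod 49)
47^2 ≡ 4 (mod 49)
47^3 ≡ 41 (mod 49)
47^6 ≡ 15 (mod 49)
47^7 ≡ 19 (mod 49)
47^14 ≡ 18 (mod 49)
47^21 ≡ 48 (mod 49)
47^42 ≡ 1 (mod 49) ✓
Thus |⟨47⟩| = ord(47) = 42.
Index = |(Z/49Z)^×| / |⟨47⟩| = 42 / 42 = 1.

1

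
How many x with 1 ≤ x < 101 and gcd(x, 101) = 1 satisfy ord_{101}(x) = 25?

φ(101) = 101 − 1 = 100 = 2^2 · 5^2.
Since (Z/101Z)^× is cyclic of order 100, the number of elements of order d is φ(d) when d | 100 and 0 otherwise.
25 = 5^2 divides 100, and φ(25) = 20.

20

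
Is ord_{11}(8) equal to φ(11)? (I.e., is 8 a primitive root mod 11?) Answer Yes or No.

Yes

φ(11) = 11 − 1 = 10 = 2 · 5.
It suffices to check that the order of 8 is not a proper divisor of 10: compute 8^(10/q) for q ∈ {2, 5}.
8^5 ≡ 10 (mod 11)  [q = 2: ≢ 1 ✓]
8^2 ≡ 9 (mod 11)  [q = 5: ≢ 1 ✓]
All checks pass, so 8 has order 10 and is a primitive root modulo 11.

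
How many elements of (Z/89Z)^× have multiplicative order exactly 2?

φ(89) = 89 − 1 = 88 = 2^3 · 11.
Since (Z/89Z)^× is cyclic of order 88, the number of elements of order d is φ(d) when d | 88 and 0 otherwise.
2 | 88, and φ(2) = 2 − 1 = 1.

1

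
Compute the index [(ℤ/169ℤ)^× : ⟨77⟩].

6

The order of 77 must divide φ(169) = φ(13^2) = 13·(13−1) = 156 = 2^2 · 3 · 13.
Divisors of 156: 1, 2, 3, 4, 6, 12, 13, 26, 39, 52, 78, 156.
Evaluate successive powers at the divisors of 156:
77^1 ≡ 77
77^2 ≡ 14
77^3 ≡ 64
77^4 ≡ 27
77^6 ≡ 40
77^12 ≡ 79
77^13 ≡ 168
77^26 ≡ 1
The order of 77 is 26, so the subgroup it generates has 26 elements.
The index is φ(169) / ord(77) = 156 / 26 = 6.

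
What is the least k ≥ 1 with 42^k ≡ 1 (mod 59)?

58

ord(42) | φ(59) = 59 − 1 = 58 = 2 · 29.
Divisors of 58: 1, 2, 29, 58.
Test each divisor d:
42^1 ≡ 42 (mod 59)
42^2 ≡ 53 (mod 59)
42^29 ≡ 58 (mod 59)
42^58 ≡ 1 (mod 59) ✓
Hence ord(42) = 58.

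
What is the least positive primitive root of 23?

5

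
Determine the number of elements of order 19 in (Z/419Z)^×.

18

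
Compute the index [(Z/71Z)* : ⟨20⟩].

By Lagrange's theorem, ord_71(20) divides φ(71) = 71 − 1 = 70 = 2 · 5 · 7.
Divisors of 70: 1, 2, 5, 7, 10, 14, 35, 70.
Compute 20^d (mod 71) for the divisors d until we hit 1:
20^1 ≡ 20
20^2 ≡ 45
20^5 ≡ 30
20^7 ≡ 1
Thus |⟨20⟩| = ord(20) = 7.
[(Z/71Z)^× : ⟨20⟩] = 70/7 = 10.

10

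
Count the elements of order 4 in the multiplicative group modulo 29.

φ(29) = 29 − 1 = 28 = 2^2 · 7.
In a cyclic group of order 28, there are φ(d) elements of order d for each divisor d of 28, and zero for non-divisors.
4 = 2^2 divides 28, and φ(4) = 2.

2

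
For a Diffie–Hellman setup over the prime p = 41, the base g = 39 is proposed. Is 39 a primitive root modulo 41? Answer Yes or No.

φ(41) = 41 − 1 = 40 = 2^3 · 5.
It suffices to check that the order of 39 is not a proper divisor of 40: compute 39^(40/q) for q ∈ {2, 5}.
39^20 ≡ 1 (mod 41)  [q = 2: ≡ 1 ✗]
39^8 ≡ 10 (mod 41)  [q = 5: ≢ 1 ✓]
39^20 ≡ 1 shows ord(39) | 20, strictly less than φ(41); not a primitive root.

No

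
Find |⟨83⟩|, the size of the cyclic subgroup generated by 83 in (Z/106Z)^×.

The order of 83 must divide φ(106) = φ(2)·φ(53) = 1·52 = 52 = 2^2 · 13.
Divisors of 52: 1, 2, 4, 13, 26, 52.
Test each divisor d:
83^1 ≡ 83 (mod 106)
83^2 ≡ 105 (mod 106)
83^4 ≡ 1 (mod 106) ✓
Therefore the multiplicative order of 83 modulo 106 is 4.

4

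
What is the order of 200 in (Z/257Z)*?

ord(200) | φ(257) = 257 − 1 = 256 = 2^8.
Divisors of 256: 1, 2, 4, 8, 16, 32, 64, 128, 256.
Compute 200^d (mod 257) for the divisors d until we hit 1:
200^1 ≡ 200
200^2 ≡ 165
200^4 ≡ 240
200^8 ≡ 32
200^16 ≡ 253
200^32 ≡ 16
200^64 ≡ 256
200^128 ≡ 1
Hence ord(200) = 128.

128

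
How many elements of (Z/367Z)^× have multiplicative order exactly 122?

60

φ(367) = 367 − 1 = 366 = 2 · 3 · 61.
(Z/367Z)^× is cyclic (|G| = 366); a cyclic group of order m has exactly φ(d) elements of each order d | m, and none otherwise.
122 = 2 · 61 divides 366, and φ(122) = 60.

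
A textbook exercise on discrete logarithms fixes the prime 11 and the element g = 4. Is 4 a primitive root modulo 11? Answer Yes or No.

No

φ(11) = 11 − 1 = 10 = 2 · 5.
Test 4^(10/q) mod 11 for each prime factor q of 10:
4^5 ≡ 1 (mod 11)  [q = 2: ≡ 1 ✗]
4^2 ≡ 5 (mod 11)  [q = 5: ≢ 1 ✓]
Since 4^5 ≡ 1, the order of 4 divides 5 < 10, so 4 is not a primitive root.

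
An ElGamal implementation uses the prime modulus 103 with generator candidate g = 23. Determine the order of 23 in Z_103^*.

The order of 23 must divide φ(103) = 103 − 1 = 102 = 2 · 3 · 17.
Divisors of 102: 1, 2, 3, 6, 17, 34, 51, 102.
Evaluate successive powers at the divisors of 102:
23^1 ≡ 23 (mod 103)
23^2 ≡ 14 (mod 103)
23^3 ≡ 13 (mod 103)
23^6 ≡ 66 (mod 103)
23^17 ≡ 1 (mod 103) ✓
Hence ord(23) = 17.

17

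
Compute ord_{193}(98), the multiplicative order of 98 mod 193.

96

ord(98) | φ(193) = 193 − 1 = 192 = 2^6 · 3.
Divisors of 192: 1, 2, 3, 4, 6, 8, 12, 16, 24, 32, 48, 64, 96, 192.
Compute 98^d (mod 193) for the divisors d until we hit 1:
98^1 ≡ 98
98^2 ≡ 147
98^3 ≡ 124
98^4 ≡ 186
98^6 ≡ 129
98^8 ≡ 49
98^12 ≡ 43
98^16 ≡ 85
98^24 ≡ 112
98^32 ≡ 84
98^48 ≡ 192
98^64 ≡ 108
98^96 ≡ 1
Therefore the multiplicative order of 98 modulo 193 is 96.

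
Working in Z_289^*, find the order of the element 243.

272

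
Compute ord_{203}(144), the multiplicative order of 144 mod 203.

The order of 144 must divide φ(203) = φ(7·29) = (7−1)·(29−1) = 6·28 = 168 = 2^3 · 3 · 7.
Divisors of 168: 1, 2, 3, 4, 6, 7, 8, 12, 14, 21, 24, 28, 42, 56, 84, 168.
Test each divisor d:
144^1 ≡ 144 (mod 203)
144^2 ≡ 30 (mod 203)
144^3 ≡ 57 (mod 203)
144^4 ≡ 88 (mod 203)
144^6 ≡ 1 (mod 203) ✓
So ord_203(144) = 6.

6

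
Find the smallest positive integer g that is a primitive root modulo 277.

5

φ(277) = 277 − 1 = 276 = 2^2 · 3 · 23.
g is a primitive root iff g^(276/q) ≢ 1 (mod 277) for each prime q ∈ {2, 3, 23}.
g = 2: 2^138 ≡ 276; 2^92 ≡ 1 — hits 1, so not a primitive root.
g = 3: 3^138 ≡ 1 — hits 1, so not a primitive root.
g = 4: 4^138 ≡ 1 — hits 1, so not a primitive root.
g = 5: 5^138 ≡ 276; 5^92 ≡ 116; 5^12 ≡ 27 — none is 1, so 5 is a primitive root.
So 5 is the smallest generator of (Z/277Z)^×.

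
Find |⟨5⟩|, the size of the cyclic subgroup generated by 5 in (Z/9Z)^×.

6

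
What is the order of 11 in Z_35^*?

3

Since 11 ∈ (Z/35Z)^×, its order divides φ(35) = φ(5·7) = (5−1)·(7−1) = 4·6 = 24 = 2^3 · 3.
Divisors of 24: 1, 2, 3, 4, 6, 8, 12, 24.
Compute 11^d (mod 35) for the divisors d until we hit 1:
11^1 ≡ 11 (mod 35)
11^2 ≡ 16 (mod 35)
11^3 ≡ 1 (mod 35) ✓
Therefore the multiplicative order of 11 modulo 35 is 3.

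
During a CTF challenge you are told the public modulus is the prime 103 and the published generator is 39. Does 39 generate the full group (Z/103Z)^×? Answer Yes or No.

No

φ(103) = 103 − 1 = 102 = 2 · 3 · 17.
It suffices to check that the order of 39 is not a proper divisor of 102: compute 39^(102/q) for q ∈ {2, 3, 17}.
39^51 ≡ 102 (mod 103)  [q = 2: ≢ 1 ✓]
39^34 ≡ 1 (mod 103)  [q = 3: ≡ 1 ✗]
39^6 ≡ 81 (mod 103)  [q = 17: ≢ 1 ✓]
Since 39^34 ≡ 1, the order of 39 divides 34 < 102, so 39 is not a primitive root.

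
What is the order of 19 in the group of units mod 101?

By Lagrange's theorem, ord_101(19) divides φ(101) = 101 − 1 = 100 = 2^2 · 5^2.
Divisors of 100: 1, 2, 4, 5, 10, 20, 25, 50, 100.
Check 19^d mod 101 for each divisor in increasing order:
19^1 ≡ 19
19^2 ≡ 58
19^4 ≡ 31
19^5 ≡ 84
19^10 ≡ 87
19^20 ≡ 95
19^25 ≡ 1
Therefore the multiplicative order of 19 modulo 101 is 25.

25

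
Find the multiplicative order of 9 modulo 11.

5

Since 9 ∈ (Z/11Z)^×, its order divides φ(11) = 11 − 1 = 10 = 2 · 5.
Divisors of 10: 1, 2, 5, 10.
Check 9^d mod 11 for each divisor in increasing order:
9^1 ≡ 9 (mod 11)
9^2 ≡ 4 (mod 11)
9^5 ≡ 1 (mod 11) ✓
The smallest such exponent is 5, so the order of 9 is 5.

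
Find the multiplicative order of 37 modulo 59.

ord(37) | φ(59) = 59 − 1 = 58 = 2 · 29.
Divisors of 58: 1, 2, 29, 58.
Evaluate successive powers at the divisors of 58:
37^1 ≡ 37 (mod 59)
37^2 ≡ 12 (mod 59)
37^29 ≡ 58 (mod 59)
37^58 ≡ 1 (mod 59) ✓
Therefore the multiplicative order of 37 modulo 59 is 58.

58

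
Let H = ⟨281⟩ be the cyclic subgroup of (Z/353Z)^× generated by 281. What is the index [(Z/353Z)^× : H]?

By Lagrange's theorem, ord_353(281) divides φ(353) = 353 − 1 = 352 = 2^5 · 11.
Divisors of 352: 1, 2, 4, 8, 11, 16, 22, 32, 44, 88, 176, 352.
Check 281^d mod 353 for each divisor in increasing order:
281^1 ≡ 281
281^2 ≡ 242
281^4 ≡ 319
281^8 ≡ 97
281^11 ≡ 36
281^16 ≡ 231
281^22 ≡ 237
281^32 ≡ 58
281^44 ≡ 42
281^88 ≡ 352
281^176 ≡ 1
The order of 281 is 176, so the subgroup it generates has 176 elements.
The index is φ(353) / ord(281) = 352 / 176 = 2.

2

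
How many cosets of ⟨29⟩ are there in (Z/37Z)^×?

ord(29) | φ(37) = 37 − 1 = 36 = 2^2 · 3^2.
Divisors of 36: 1, 2, 3, 4, 6, 9, 12, 18, 36.
Test each divisor d:
29^1 ≡ 29
29^2 ≡ 27
29^3 ≡ 6
29^4 ≡ 26
29^6 ≡ 36
29^9 ≡ 31
29^12 ≡ 1
So ord_37(29) = 12, hence |⟨29⟩| = 12.
The index is φ(37) / ord(29) = 36 / 12 = 3.

3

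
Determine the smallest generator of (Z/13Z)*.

φ(13) = 13 − 1 = 12 = 2^2 · 3.
g is a primitive root iff g^(12/q) ≢ 1 (mod 13) for each prime q ∈ {2, 3}.
g = 2: 2^6 ≡ 12; 2^4 ≡ 3 — none is 1, so 2 is a primitive root.
So 2 is the smallest generator of (Z/13Z)^×.

2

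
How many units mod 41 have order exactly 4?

2

φ(41) = 41 − 1 = 40 = 2^3 · 5.
(Z/41Z)^× is cyclic (|G| = 40); a cyclic group of order m has exactly φ(d) elements of each order d | m, and none otherwise.
4 = 2^2 divides 40, and φ(4) = 2.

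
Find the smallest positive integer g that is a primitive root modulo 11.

φ(11) = 11 − 1 = 10 = 2 · 5.
Test candidates g = 2, 3, … against the prime factors q ∈ {2, 5} of φ(11): g is a generator iff g^(10/q) ≢ 1 for every such q.
g = 2: 2^5 ≡ 10; 2^2 ≡ 4 — none is 1, so 2 is a primitive root.
The smallest primitive root modulo 11 is 2.

2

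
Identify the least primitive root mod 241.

7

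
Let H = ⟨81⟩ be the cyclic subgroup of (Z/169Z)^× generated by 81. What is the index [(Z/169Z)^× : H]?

4

Since 81 ∈ (Z/169Z)^×, its order divides φ(169) = φ(13^2) = 13·(13−1) = 156 = 2^2 · 3 · 13.
Divisors of 156: 1, 2, 3, 4, 6, 12, 13, 26, 39, 52, 78, 156.
Compute 81^d (mod 169) for the divisors d until we hit 1:
81^1 ≡ 81 (mod 169)
81^2 ≡ 139 (mod 169)
81^3 ≡ 105 (mod 169)
81^4 ≡ 55 (mod 169)
81^6 ≡ 40 (mod 169)
81^12 ≡ 79 (mod 169)
81^13 ≡ 146 (mod 169)
81^26 ≡ 22 (mod 169)
81^39 ≡ 1 (mod 169) ✓
So ord_169(81) = 39, hence |⟨81⟩| = 39.
[(Z/169Z)^× : ⟨81⟩] = 156/39 = 4.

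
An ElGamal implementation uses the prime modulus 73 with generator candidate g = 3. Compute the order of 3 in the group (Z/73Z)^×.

12

The order of 3 must divide φ(73) = 73 − 1 = 72 = 2^3 · 3^2.
Divisors of 72: 1, 2, 3, 4, 6, 8, 9, 12, 18, 24, 36, 72.
Evaluate successive powers at the divisors of 72:
3^1 ≡ 3 (mod 73)
3^2 ≡ 9 (mod 73)
3^3 ≡ 27 (mod 73)
3^4 ≡ 8 (mod 73)
3^6 ≡ 72 (mod 73)
3^8 ≡ 64 (mod 73)
3^9 ≡ 46 (mod 73)
3^12 ≡ 1 (mod 73) ✓
So ord_73(3) = 12.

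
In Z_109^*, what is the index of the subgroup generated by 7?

4

The order of 7 must divide φ(109) = 109 − 1 = 108 = 2^2 · 3^3.
Divisors of 108: 1, 2, 3, 4, 6, 9, 12, 18, 27, 36, 54, 108.
Compute 7^d (mod 109) for the divisors d until we hit 1:
7^1 ≡ 7 (mod 109)
7^2 ≡ 49 (mod 109)
7^3 ≡ 16 (mod 109)
7^4 ≡ 3 (mod 109)
7^6 ≡ 38 (mod 109)
7^9 ≡ 63 (mod 109)
7^12 ≡ 27 (mod 109)
7^18 ≡ 45 (mod 109)
7^27 ≡ 1 (mod 109) ✓
The order of 7 is 27, so the subgroup it generates has 27 elements.
The index is φ(109) / ord(7) = 108 / 27 = 4.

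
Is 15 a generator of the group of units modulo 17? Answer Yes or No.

No

φ(17) = 17 − 1 = 16 = 2^4.
Test 15^(16/q) mod 17 for each prime factor q of 16:
15^8 ≡ 1 (mod 17)  [q = 2: ≡ 1 ✗]
The check at q = 2 fails, so 15 generates a proper subgroup.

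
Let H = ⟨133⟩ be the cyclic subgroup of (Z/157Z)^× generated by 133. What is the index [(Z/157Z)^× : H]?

1

The order of 133 must divide φ(157) = 157 − 1 = 156 = 2^2 · 3 · 13.
Divisors of 156: 1, 2, 3, 4, 6, 12, 13, 26, 39, 52, 78, 156.
Compute 133^d (mod 157) for the divisors d until we hit 1:
133^1 ≡ 133
133^2 ≡ 105
133^3 ≡ 149
133^4 ≡ 35
133^6 ≡ 64
133^12 ≡ 14
133^13 ≡ 135
133^26 ≡ 13
133^39 ≡ 28
133^52 ≡ 12
133^78 ≡ 156
133^156 ≡ 1
So ord_157(133) = 156, hence |⟨133⟩| = 156.
The index is φ(157) / ord(133) = 156 / 156 = 1.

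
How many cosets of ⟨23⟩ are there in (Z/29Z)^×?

4

The order of 23 must divide φ(29) = 29 − 1 = 28 = 2^2 · 7.
Divisors of 28: 1, 2, 4, 7, 14, 28.
Test each divisor d:
23^1 ≡ 23 (mod 29)
23^2 ≡ 7 (mod 29)
23^4 ≡ 20 (mod 29)
23^7 ≡ 1 (mod 29) ✓
The order of 23 is 7, so the subgroup it generates has 7 elements.
[(Z/29Z)^× : ⟨23⟩] = 28/7 = 4.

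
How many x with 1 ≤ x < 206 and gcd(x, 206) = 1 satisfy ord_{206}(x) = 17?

16

φ(206) = φ(2)·φ(103) = 1·102 = 102 = 2 · 3 · 17.
Since (Z/206Z)^× is cyclic of order 102, the number of elements of order d is φ(d) when d | 102 and 0 otherwise.
17 | 102, and φ(17) = 17 − 1 = 16.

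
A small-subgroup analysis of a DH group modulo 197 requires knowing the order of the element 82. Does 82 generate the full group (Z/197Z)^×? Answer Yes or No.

Yes

φ(197) = 197 − 1 = 196 = 2^2 · 7^2.
82 is a primitive root mod 197 iff 82^(φ(197)/q) ≢ 1 for every prime q | φ(197), i.e. q ∈ {2, 7}.
82^98 ≡ 196 (mod 197)  [q = 2: ≢ 1 ✓]
82^28 ≡ 36 (mod 197)  [q = 7: ≢ 1 ✓]
All checks pass, so 82 has order 196 and is a primitive root modulo 197.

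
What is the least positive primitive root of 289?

3

φ(289) = φ(17^2) = 17·(17−1) = 272 = 2^4 · 17.
g is a primitive root iff g^(272/q) ≢ 1 (mod 289) for each prime q ∈ {2, 17}.
g = 2: 2^136 ≡ 1 — hits 1, so not a primitive root.
g = 3: 3^136 ≡ 288; 3^16 ≡ 171 — none is 1, so 3 is a primitive root.
So 3 is the smallest generator of (Z/289Z)^×.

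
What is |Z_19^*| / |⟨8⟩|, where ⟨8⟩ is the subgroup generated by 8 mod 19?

3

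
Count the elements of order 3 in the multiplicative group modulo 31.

φ(31) = 31 − 1 = 30 = 2 · 3 · 5.
In a cyclic group of order 30, there are φ(d) elements of order d for each divisor d of 30, and zero for non-divisors.
3 | 30, and φ(3) = 3 − 1 = 2.

2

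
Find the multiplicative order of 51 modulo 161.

66

By Lagrange's theorem, ord_161(51) divides φ(161) = φ(7·23) = (7−1)·(23−1) = 6·22 = 132 = 2^2 · 3 · 11.
Divisors of 132: 1, 2, 3, 4, 6, 11, 12, 22, 33, 44, 66, 132.
Evaluate successive powers at the divisors of 132:
51^1 ≡ 51
51^2 ≡ 25
51^3 ≡ 148
51^4 ≡ 142
51^6 ≡ 8
51^11 ≡ 137
51^12 ≡ 64
51^22 ≡ 93
51^33 ≡ 22
51^44 ≡ 116
51^66 ≡ 1
Hence ord(51) = 66.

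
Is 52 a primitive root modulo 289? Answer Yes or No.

No

φ(289) = φ(17^2) = 17·(17−1) = 272 = 2^4 · 17.
An element g generates (Z/289Z)^× iff g^(272/q) ≢ 1 (mod 289) for each prime q ∈ {2, 17}.
52^136 ≡ 1 (mod 289)  [q = 2: ≡ 1 ✗]
52^16 ≡ 239 (mod 289)  [q = 17: ≢ 1 ✓]
The check at q = 2 fails, so 52 generates a proper subgroup.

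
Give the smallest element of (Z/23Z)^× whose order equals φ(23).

φ(23) = 23 − 1 = 22 = 2 · 11.
g is a primitive root iff g^(22/q) ≢ 1 (mod 23) for each prime q ∈ {2, 11}.
g = 2: 2^11 ≡ 1 — hits 1, so not a primitive root.
g = 3: 3^11 ≡ 1 — hits 1, so not a primitive root.
g = 4: 4^11 ≡ 1 — hits 1, so not a primitive root.
g = 5: 5^11 ≡ 22; 5^2 ≡ 2 — none is 1, so 5 is a primitive root.
Hence the least primitive root of 23 is 5.

5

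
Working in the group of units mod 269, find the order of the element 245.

134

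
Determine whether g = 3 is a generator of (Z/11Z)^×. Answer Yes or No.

φ(11) = 11 − 1 = 10 = 2 · 5.
An element g generates (Z/11Z)^× iff g^(10/q) ≢ 1 (mod 11) for each prime q ∈ {2, 5}.
3^5 ≡ 1 (mod 11)  [q = 2: ≡ 1 ✗]
3^2 ≡ 9 (mod 11)  [q = 5: ≢ 1 ✓]
3^5 ≡ 1 shows ord(3) | 5, strictly less than φ(11); not a primitive root.

No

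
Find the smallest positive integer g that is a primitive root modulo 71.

7

φ(71) = 71 − 1 = 70 = 2 · 5 · 7.
g is a primitive root iff g^(70/q) ≢ 1 (mod 71) for each prime q ∈ {2, 5, 7}.
g = 2: 2^35 ≡ 1 — hits 1, so not a primitive root.
g = 3: 3^35 ≡ 1 — hits 1, so not a primitive root.
g = 4: 4^35 ≡ 1 — hits 1, so not a primitive root.
g = 5: 5^35 ≡ 1 — hits 1, so not a primitive root.
g = 6: 6^35 ≡ 1 — hits 1, so not a primitive root.
g = 7: 7^35 ≡ 70; 7^14 ≡ 54; 7^10 ≡ 45 — none is 1, so 7 is a primitive root.
So 7 is the smallest generator of (Z/71Z)^×.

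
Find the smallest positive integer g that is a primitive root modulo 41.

φ(41) = 41 − 1 = 40 = 2^3 · 5.
g is a primitive root iff g^(40/q) ≢ 1 (mod 41) for each prime q ∈ {2, 5}.
g = 2: 2^20 ≡ 1 — hits 1, so not a primitive root.
g = 3: 3^20 ≡ 40; 3^8 ≡ 1 — hits 1, so not a primitive root.
g = 4: 4^20 ≡ 1 — hits 1, so not a primitive root.
g = 5: 5^20 ≡ 1 — hits 1, so not a primitive root.
g = 6: 6^20 ≡ 40; 6^8 ≡ 10 — none is 1, so 6 is a primitive root.
Hence the least primitive root of 41 is 6.

6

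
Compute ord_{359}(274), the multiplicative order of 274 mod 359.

The order of 274 must divide φ(359) = 359 − 1 = 358 = 2 · 179.
Divisors of 358: 1, 2, 179, 358.
Compute 274^d (mod 359) for the divisors d until we hit 1:
274^1 ≡ 274
274^2 ≡ 45
274^179 ≡ 358
274^358 ≡ 1
So ord_359(274) = 358.

358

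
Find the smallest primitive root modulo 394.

3

φ(394) = φ(2)·φ(197) = 1·196 = 196 = 2^2 · 7^2.
Test candidates g = 2, 3, … against the prime factors q ∈ {2, 7} of φ(394): g is a generator iff g^(196/q) ≢ 1 for every such q.
g = 2: gcd(2, 394) = 2 > 1, not a unit — skip.
g = 3: 3^98 ≡ 393; 3^28 ≡ 233 — none is 1, so 3 is a primitive root.
Hence the least primitive root of 394 is 3.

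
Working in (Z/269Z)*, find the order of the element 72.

268

The order of 72 must divide φ(269) = 269 − 1 = 268 = 2^2 · 67.
Divisors of 268: 1, 2, 4, 67, 134, 268.
Evaluate successive powers at the divisors of 268:
72^1 ≡ 72
72^2 ≡ 73
72^4 ≡ 218
72^67 ≡ 187
72^134 ≡ 268
72^268 ≡ 1
So ord_269(72) = 268.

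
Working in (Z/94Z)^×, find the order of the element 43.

46

Since 43 ∈ (Z/94Z)^×, its order divides φ(94) = φ(2)·φ(47) = 1·46 = 46 = 2 · 23.
Divisors of 46: 1, 2, 23, 46.
Evaluate successive powers at the divisors of 46:
43^1 ≡ 43 (mod 94)
43^2 ≡ 63 (mod 94)
43^23 ≡ 93 (mod 94)
43^46 ≡ 1 (mod 94) ✓
So ord_94(43) = 46.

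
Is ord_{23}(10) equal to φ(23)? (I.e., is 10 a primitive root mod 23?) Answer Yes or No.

φ(23) = 23 − 1 = 22 = 2 · 11.
10 is a primitive root mod 23 iff 10^(φ(23)/q) ≢ 1 for every prime q | φ(23), i.e. q ∈ {2, 11}.
10^11 ≡ 22 (mod 23)  [q = 2: ≢ 1 ✓]
10^2 ≡ 8 (mod 23)  [q = 11: ≢ 1 ✓]
All checks pass, so 10 has order 22 and is a primitive root modulo 23.

Yes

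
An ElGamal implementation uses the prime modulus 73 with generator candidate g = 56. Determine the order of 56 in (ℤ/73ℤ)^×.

24

The order of 56 must divide φ(73) = 73 − 1 = 72 = 2^3 · 3^2.
Divisors of 72: 1, 2, 3, 4, 6, 8, 9, 12, 18, 24, 36, 72.
Test each divisor d:
56^1 ≡ 56 (mod 73)
56^2 ≡ 70 (mod 73)
56^3 ≡ 51 (mod 73)
56^4 ≡ 9 (mod 73)
56^6 ≡ 46 (mod 73)
56^8 ≡ 8 (mod 73)
56^9 ≡ 10 (mod 73)
56^12 ≡ 72 (mod 73)
56^18 ≡ 27 (mod 73)
56^24 ≡ 1 (mod 73) ✓
So ord_73(56) = 24.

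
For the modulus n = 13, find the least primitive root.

φ(13) = 13 − 1 = 12 = 2^2 · 3.
g is a primitive root iff g^(12/q) ≢ 1 (mod 13) for each prime q ∈ {2, 3}.
g = 2: 2^6 ≡ 12; 2^4 ≡ 3 — none is 1, so 2 is a primitive root.
The smallest primitive root modulo 13 is 2.

2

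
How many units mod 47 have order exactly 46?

φ(47) = 47 − 1 = 46 = 2 · 23.
Since (Z/47Z)^× is cyclic of order 46, the number of elements of order d is φ(d) when d | 46 and 0 otherwise.
46 = 2 · 23 divides 46, and φ(46) = 22.

22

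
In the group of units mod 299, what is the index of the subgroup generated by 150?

Since 150 ∈ (Z/299Z)^×, its order divides φ(299) = φ(13·23) = (13−1)·(23−1) = 12·22 = 264 = 2^3 · 3 · 11.
Divisors of 264: 1, 2, 3, 4, 6, 8, 11, 12, 22, 24, 33, 44, 66, 88, 132, 264.
Test each divisor d:
150^1 ≡ 150 (mod 299)
150^2 ≡ 75 (mod 299)
150^3 ≡ 187 (mod 299)
150^4 ≡ 243 (mod 299)
150^6 ≡ 285 (mod 299)
150^8 ≡ 146 (mod 299)
150^11 ≡ 93 (mod 299)
150^12 ≡ 196 (mod 299)
150^22 ≡ 277 (mod 299)
150^24 ≡ 144 (mod 299)
150^33 ≡ 47 (mod 299)
150^44 ≡ 185 (mod 299)
150^66 ≡ 116 (mod 299)
150^88 ≡ 139 (mod 299)
150^132 ≡ 1 (mod 299) ✓
The order of 150 is 132, so the subgroup it generates has 132 elements.
[(Z/299Z)^× : ⟨150⟩] = 264/132 = 2.

2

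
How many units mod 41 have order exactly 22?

0

φ(41) = 41 − 1 = 40 = 2^3 · 5.
Since (Z/41Z)^× is cyclic of order 40, the number of elements of order d is φ(d) when d | 40 and 0 otherwise.
22 does not divide 40, so no element of (Z/41Z)^× has order 22.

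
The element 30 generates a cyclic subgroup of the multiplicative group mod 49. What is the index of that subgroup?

14

Since 30 ∈ (Z/49Z)^×, its order divides φ(49) = φ(7^2) = 7·(7−1) = 42 = 2 · 3 · 7.
Divisors of 42: 1, 2, 3, 6, 7, 14, 21, 42.
Compute 30^d (mod 49) for the divisors d until we hit 1:
30^1 ≡ 30 (mod 49)
30^2 ≡ 18 (mod 49)
30^3 ≡ 1 (mod 49) ✓
So ord_49(30) = 3, hence |⟨30⟩| = 3.
The index is φ(49) / ord(30) = 42 / 3 = 14.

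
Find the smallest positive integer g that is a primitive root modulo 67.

φ(67) = 67 − 1 = 66 = 2 · 3 · 11.
g is a primitive root iff g^(66/q) ≢ 1 (mod 67) for each prime q ∈ {2, 3, 11}.
g = 2: 2^33 ≡ 66; 2^22 ≡ 37; 2^6 ≡ 64 — none is 1, so 2 is a primitive root.
The smallest primitive root modulo 67 is 2.

2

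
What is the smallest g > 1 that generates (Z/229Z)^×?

6

φ(229) = 229 − 1 = 228 = 2^2 · 3 · 19.
g is a primitive root iff g^(228/q) ≢ 1 (mod 229) for each prime q ∈ {2, 3, 19}.
g = 2: 2^114 ≡ 228; 2^76 ≡ 1 — hits 1, so not a primitive root.
g = 3: 3^114 ≡ 1 — hits 1, so not a primitive root.
g = 4: 4^114 ≡ 1 — hits 1, so not a primitive root.
g = 5: 5^114 ≡ 1 — hits 1, so not a primitive root.
g = 6: 6^114 ≡ 228; 6^76 ≡ 134; 6^12 ≡ 165 — none is 1, so 6 is a primitive root.
The smallest primitive root modulo 229 is 6.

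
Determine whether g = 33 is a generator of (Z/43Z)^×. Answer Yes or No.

Yes

φ(43) = 43 − 1 = 42 = 2 · 3 · 7.
Test 33^(42/q) mod 43 for each prime factor q of 42:
33^21 ≡ 42 (mod 43)  [q = 2: ≢ 1 ✓]
33^14 ≡ 36 (mod 43)  [q = 3: ≢ 1 ✓]
33^6 ≡ 35 (mod 43)  [q = 7: ≢ 1 ✓]
Every test exponent gives a nontrivial residue, hence 33 generates the full group.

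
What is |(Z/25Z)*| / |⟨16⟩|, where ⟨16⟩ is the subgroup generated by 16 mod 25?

The order of 16 must divide φ(25) = φ(5^2) = 5·(5−1) = 20 = 2^2 · 5.
Divisors of 20: 1, 2, 4, 5, 10, 20.
Compute 16^d (mod 25) for the divisors d until we hit 1:
16^1 ≡ 16
16^2 ≡ 6
16^4 ≡ 11
16^5 ≡ 1
So ord_25(16) = 5, hence |⟨16⟩| = 5.
[(Z/25Z)^× : ⟨16⟩] = 20/5 = 4.

4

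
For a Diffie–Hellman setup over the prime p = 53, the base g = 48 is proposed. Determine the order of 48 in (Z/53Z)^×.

52

The order of 48 must divide φ(53) = 53 − 1 = 52 = 2^2 · 13.
Divisors of 52: 1, 2, 4, 13, 26, 52.
Evaluate successive powers at the divisors of 52:
48^1 ≡ 48
48^2 ≡ 25
48^4 ≡ 42
48^13 ≡ 30
48^26 ≡ 52
48^52 ≡ 1
So ord_53(48) = 52.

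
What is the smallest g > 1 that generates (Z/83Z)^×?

φ(83) = 83 − 1 = 82 = 2 · 41.
Test candidates g = 2, 3, … against the prime factors q ∈ {2, 41} of φ(83): g is a generator iff g^(82/q) ≢ 1 for every such q.
g = 2: 2^41 ≡ 82; 2^2 ≡ 4 — none is 1, so 2 is a primitive root.
So 2 is the smallest generator of (Z/83Z)^×.

2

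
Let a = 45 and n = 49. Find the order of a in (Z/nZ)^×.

The order of 45 must divide φ(49) = φ(7^2) = 7·(7−1) = 42 = 2 · 3 · 7.
Divisors of 42: 1, 2, 3, 6, 7, 14, 21, 42.
Test each divisor d:
45^1 ≡ 45 (mod 49)
45^2 ≡ 16 (mod 49)
45^3 ≡ 34 (mod 49)
45^6 ≡ 29 (mod 49)
45^7 ≡ 31 (mod 49)
45^14 ≡ 30 (mod 49)
45^21 ≡ 48 (mod 49)
45^42 ≡ 1 (mod 49) ✓
Therefore the multiplicative order of 45 modulo 49 is 42.

42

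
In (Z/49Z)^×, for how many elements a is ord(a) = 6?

φ(49) = φ(7^2) = 7·(7−1) = 42 = 2 · 3 · 7.
Since (Z/49Z)^× is cyclic of order 42, the number of elements of order d is φ(d) when d | 42 and 0 otherwise.
6 = 2 · 3 divides 42, and φ(6) = 2.

2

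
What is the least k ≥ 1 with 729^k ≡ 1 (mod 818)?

34

The order of 729 must divide φ(818) = φ(2)·φ(409) = 1·408 = 408 = 2^3 · 3 · 17.
Divisors of 408: 1, 2, 3, 4, 6, 8, 12, 17, 24, 34, 51, 68, 102, 136, 204, 408.
Test each divisor d:
729^1 ≡ 729
729^2 ≡ 559
729^3 ≡ 147
729^4 ≡ 5
729^6 ≡ 341
729^8 ≡ 25
729^12 ≡ 125
729^17 ≡ 817
729^24 ≡ 83
729^34 ≡ 1
The smallest such exponent is 34, so the order of 729 is 34.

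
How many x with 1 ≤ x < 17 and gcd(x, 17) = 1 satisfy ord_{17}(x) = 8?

φ(17) = 17 − 1 = 16 = 2^4.
Since (Z/17Z)^× is cyclic of order 16, the number of elements of order d is φ(d) when d | 16 and 0 otherwise.
8 = 2^3 divides 16, and φ(8) = 4.

4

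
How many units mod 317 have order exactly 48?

φ(317) = 317 − 1 = 316 = 2^2 · 79.
(Z/317Z)^× is cyclic (|G| = 316); a cyclic group of order m has exactly φ(d) elements of each order d | m, and none otherwise.
Here 316 is not a multiple of 48, so there are no elements of order 48.

0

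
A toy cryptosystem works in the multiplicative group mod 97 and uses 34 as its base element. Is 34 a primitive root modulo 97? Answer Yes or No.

No

φ(97) = 97 − 1 = 96 = 2^5 · 3.
An element g generates (Z/97Z)^× iff g^(96/q) ≢ 1 (mod 97) for each prime q ∈ {2, 3}.
34^48 ≡ 96 (mod 97)  [q = 2: ≢ 1 ✓]
34^32 ≡ 1 (mod 97)  [q = 3: ≡ 1 ✗]
Since 34^32 ≡ 1, the order of 34 divides 32 < 96, so 34 is not a primitive root.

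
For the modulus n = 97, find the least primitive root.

φ(97) = 97 − 1 = 96 = 2^5 · 3.
Test candidates g = 2, 3, … against the prime factors q ∈ {2, 3} of φ(97): g is a generator iff g^(96/q) ≢ 1 for every such q.
g = 2: 2^48 ≡ 1 — hits 1, so not a primitive root.
g = 3: 3^48 ≡ 1 — hits 1, so not a primitive root.
g = 4: 4^48 ≡ 1 — hits 1, so not a primitive root.
g = 5: 5^48 ≡ 96; 5^32 ≡ 35 — none is 1, so 5 is a primitive root.
Hence the least primitive root of 97 is 5.

5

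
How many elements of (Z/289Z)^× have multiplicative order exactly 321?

0

φ(289) = φ(17^2) = 17·(17−1) = 272 = 2^4 · 17.
In a cyclic group of order 272, there are φ(d) elements of order d for each divisor d of 272, and zero for non-divisors.
321 does not divide 272, so no element of (Z/289Z)^× has order 321.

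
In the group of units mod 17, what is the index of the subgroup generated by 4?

The order of 4 must divide φ(17) = 17 − 1 = 16 = 2^4.
Divisors of 16: 1, 2, 4, 8, 16.
Test each divisor d:
4^1 ≡ 4
4^2 ≡ 16
4^4 ≡ 1
Thus |⟨4⟩| = ord(4) = 4.
The index is φ(17) / ord(4) = 16 / 4 = 4.

4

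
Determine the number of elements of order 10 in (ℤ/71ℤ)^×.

φ(71) = 71 − 1 = 70 = 2 · 5 · 7.
(Z/71Z)^× is cyclic (|G| = 70); a cyclic group of order m has exactly φ(d) elements of each order d | m, and none otherwise.
10 = 2 · 5 divides 70, and φ(10) = 4.

4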